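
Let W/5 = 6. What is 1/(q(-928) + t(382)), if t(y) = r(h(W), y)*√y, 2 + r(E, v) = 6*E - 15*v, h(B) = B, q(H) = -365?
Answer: 365/11774903703 - 5552*√382/11774903703 ≈ -9.1846e-6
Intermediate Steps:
W = 30 (W = 5*6 = 30)
r(E, v) = -2 - 15*v + 6*E (r(E, v) = -2 + (6*E - 15*v) = -2 + (-15*v + 6*E) = -2 - 15*v + 6*E)
t(y) = √y*(178 - 15*y) (t(y) = (-2 - 15*y + 6*30)*√y = (-2 - 15*y + 180)*√y = (178 - 15*y)*√y = √y*(178 - 15*y))
1/(q(-928) + t(382)) = 1/(-365 + √382*(178 - 15*382)) = 1/(-365 + √382*(178 - 5730)) = 1/(-365 + √382*(-5552)) = 1/(-365 - 5552*√382)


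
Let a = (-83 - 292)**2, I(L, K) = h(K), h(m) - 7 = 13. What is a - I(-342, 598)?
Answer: 140605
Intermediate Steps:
h(m) = 20 (h(m) = 7 + 13 = 20)
I(L, K) = 20
a = 140625 (a = (-375)**2 = 140625)
a - I(-342, 598) = 140625 - 1*20 = 140625 - 20 = 140605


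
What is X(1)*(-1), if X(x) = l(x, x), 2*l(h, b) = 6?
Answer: -3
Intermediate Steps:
l(h, b) = 3 (l(h, b) = (1/2)*6 = 3)
X(x) = 3
X(1)*(-1) = 3*(-1) = -3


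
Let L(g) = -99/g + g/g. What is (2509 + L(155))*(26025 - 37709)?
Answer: -4544503484/155 ≈ -2.9319e+7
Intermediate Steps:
L(g) = 1 - 99/g (L(g) = -99/g + 1 = 1 - 99/g)
(2509 + L(155))*(26025 - 37709) = (2509 + (-99 + 155)/155)*(26025 - 37709) = (2509 + (1/155)*56)*(-11684) = (2509 + 56/155)*(-11684) = (388951/155)*(-11684) = -4544503484/155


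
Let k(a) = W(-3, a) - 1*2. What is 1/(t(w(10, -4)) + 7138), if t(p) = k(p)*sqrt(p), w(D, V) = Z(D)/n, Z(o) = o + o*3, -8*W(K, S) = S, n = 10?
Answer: 1/7133 ≈ 0.00014019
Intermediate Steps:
W(K, S) = -S/8
k(a) = -2 - a/8 (k(a) = -a/8 - 1*2 = -a/8 - 2 = -2 - a/8)
Z(o) = 4*o (Z(o) = o + 3*o = 4*o)
w(D, V) = 2*D/5 (w(D, V) = (4*D)/10 = (4*D)*(1/10) = 2*D/5)
t(p) = sqrt(p)*(-2 - p/8) (t(p) = (-2 - p/8)*sqrt(p) = sqrt(p)*(-2 - p/8))
1/(t(w(10, -4)) + 7138) = 1/(sqrt((2/5)*10)*(-16 - 2*10/5)/8 + 7138) = 1/(sqrt(4)*(-16 - 1*4)/8 + 7138) = 1/((1/8)*2*(-16 - 4) + 7138) = 1/((1/8)*2*(-20) + 7138) = 1/(-5 + 7138) = 1/7133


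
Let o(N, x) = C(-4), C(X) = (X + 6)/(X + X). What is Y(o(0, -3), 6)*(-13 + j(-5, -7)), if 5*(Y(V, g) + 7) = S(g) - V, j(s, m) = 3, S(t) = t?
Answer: 115/2 ≈ 57.500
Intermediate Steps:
C(X) = (6 + X)/(2*X) (C(X) = (6 + X)/((2*X)) = (6 + X)*(1/(2*X)) = (6 + X)/(2*X))
o(N, x) = -¼ (o(N, x) = (½)*(6 - 4)/(-4) = (½)*(-¼)*2 = -¼)
Y(V, g) = -7 - V/5 + g/5 (Y(V, g) = -7 + (g - V)/5 = -7 + (-V/5 + g/5) = -7 - V/5 + g/5)
Y(o(0, -3), 6)*(-13 + j(-5, -7)) = (-7 - ⅕*(-¼) + (⅕)*6)*(-13 + 3) = (-7 + 1/20 + 6/5)*(-10) = -23/4*(-10) = 115/2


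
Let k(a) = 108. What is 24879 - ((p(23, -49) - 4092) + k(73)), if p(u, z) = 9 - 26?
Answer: 28880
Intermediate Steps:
p(u, z) = -17
24879 - ((p(23, -49) - 4092) + k(73)) = 24879 - ((-17 - 4092) + 108) = 24879 - (-4109 + 108) = 24879 - 1*(-4001) = 24879 + 4001 = 28880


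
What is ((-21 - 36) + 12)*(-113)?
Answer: 5085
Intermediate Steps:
((-21 - 36) + 12)*(-113) = (-57 + 12)*(-113) = -45*(-113) = 5085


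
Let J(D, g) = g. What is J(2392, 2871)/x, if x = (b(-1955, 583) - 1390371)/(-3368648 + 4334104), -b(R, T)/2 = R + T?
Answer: -2771824176/1387627 ≈ -1997.5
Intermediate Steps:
b(R, T) = -2*R - 2*T (b(R, T) = -2*(R + T) = -2*R - 2*T)
x = -1387627/965456 (x = ((-2*(-1955) - 2*583) - 1390371)/(-3368648 + 4334104) = ((3910 - 1166) - 1390371)/965456 = (2744 - 1390371)*(1/965456) = -1387627*1/965456 = -1387627/965456 ≈ -1.4373)
J(2392, 2871)/x = 2871/(-1387627/965456) = 2871*(-965456/1387627) = -2771824176/1387627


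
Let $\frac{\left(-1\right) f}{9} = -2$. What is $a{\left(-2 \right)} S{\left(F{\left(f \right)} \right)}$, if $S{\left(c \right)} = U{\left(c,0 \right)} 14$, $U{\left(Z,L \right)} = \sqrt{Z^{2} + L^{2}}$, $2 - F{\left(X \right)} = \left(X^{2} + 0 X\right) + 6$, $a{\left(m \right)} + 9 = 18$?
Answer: $41328$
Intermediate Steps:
$f = 18$ ($f = \left(-9\right) \left(-2\right) = 18$)
$a{\left(m \right)} = 9$ ($a{\left(m \right)} = -9 + 18 = 9$)
$F{\left(X \right)} = -4 - X^{2}$ ($F{\left(X \right)} = 2 - \left(\left(X^{2} + 0 X\right) + 6\right) = 2 - \left(\left(X^{2} + 0\right) + 6\right) = 2 - \left(X^{2} + 6\right) = 2 - \left(6 + X^{2}\right) = -4 - X^{2}$)
$U{\left(Z,L \right)} = \sqrt{L^{2} + Z^{2}}$
$S{\left(c \right)} = 14 \sqrt{c^{2}}$ ($S{\left(c \right)} = \sqrt{0^{2} + c^{2}} \cdot 14 = \sqrt{0 + c^{2}} \cdot 14 = \sqrt{c^{2}} \cdot 14 = 14 \sqrt{c^{2}}$)
$a{\left(-2 \right)} S{\left(F{\left(f \right)} \right)} = 9 \cdot 14 \sqrt{\left(-4 - 18^{2}\right)^{2}} = 9 \cdot 14 \sqrt{\left(-4 - 324\right)^{2}} = 9 \cdot 14 \sqrt{\left(-328\right)^{2}} = 9 \cdot 14 \sqrt{107584} = 9 \cdot 14 \cdot 328 = 9 \cdot 4592 = 41328$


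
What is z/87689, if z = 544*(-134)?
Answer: -72896/87689 ≈ -0.83130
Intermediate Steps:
z = -72896
z/87689 = -72896/87689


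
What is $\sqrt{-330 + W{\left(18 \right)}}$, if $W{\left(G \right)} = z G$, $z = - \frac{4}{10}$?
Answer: $\frac{i \sqrt{8430}}{5} \approx 18.363 i$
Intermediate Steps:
$z = - \frac{2}{5}$ ($z = \left(-4\right) \frac{1}{10} = - \frac{2}{5} \approx -0.4$)
$W{\left(G \right)} = - \frac{2 G}{5}$
$\sqrt{-330 + W{\left(18 \right)}} = \sqrt{-330 - \frac{36}{5}} = \sqrt{- \frac{1686}{5}} = \frac{i \sqrt{8430}}{5}$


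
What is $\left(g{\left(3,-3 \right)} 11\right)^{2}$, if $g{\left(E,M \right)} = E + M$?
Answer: $0$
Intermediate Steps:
$\left(g{\left(3,-3 \right)} 11\right)^{2} = \left(\left(3 - 3\right) 11\right)^{2} = \left(0 \cdot 11\right)^{2} = 0^{2} = 0$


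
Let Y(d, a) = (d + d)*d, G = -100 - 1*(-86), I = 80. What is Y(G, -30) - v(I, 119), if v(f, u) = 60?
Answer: 332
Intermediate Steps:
G = -14 (G = -100 + 86 = -14)
Y(d, a) = 2*d² (Y(d, a) = (2*d)*d = 2*d²)
Y(G, -30) - v(I, 119) = 2*(-14)² - 1*60 = 2*196 - 60 = 392 - 60 = 332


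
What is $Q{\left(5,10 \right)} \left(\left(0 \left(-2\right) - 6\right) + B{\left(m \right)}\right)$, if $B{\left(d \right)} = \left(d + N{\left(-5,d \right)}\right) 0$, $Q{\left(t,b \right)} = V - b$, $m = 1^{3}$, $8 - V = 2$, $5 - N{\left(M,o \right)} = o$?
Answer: $24$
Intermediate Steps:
$N{\left(M,o \right)} = 5 - o$
$V = 6$ ($V = 8 - 2 = 6$)
$m = 1$
$Q{\left(t,b \right)} = 6 - b$
$B{\left(d \right)} = 0$ ($B{\left(d \right)} = \left(d - \left(-5 + d\right)\right) 0 = 5 \cdot 0 = 0$)
$Q{\left(5,10 \right)} \left(\left(0 \left(-2\right) - 6\right) + B{\left(m \right)}\right) = \left(6 - 10\right) \left(\left(0 \left(-2\right) - 6\right) + 0\right) = \left(6 - 10\right) \left(\left(0 - 6\right) + 0\right) = - 4 \left(-6 + 0\right) = \left(-4\right) \left(-6\right) = 24$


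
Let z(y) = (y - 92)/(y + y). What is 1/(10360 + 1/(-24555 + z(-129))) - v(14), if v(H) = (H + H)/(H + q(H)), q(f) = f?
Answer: -65623943613/65630278582 ≈ -0.99990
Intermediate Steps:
z(y) = (-92 + y)/(2*y) (z(y) = (-92 + y)/((2*y)) = (-92 + y)*(1/(2*y)) = (-92 + y)/(2*y))
v(H) = 1 (v(H) = (H + H)/(H + H) = (2*H)/((2*H)) = (2*H)*(1/(2*H)) = 1)
1/(10360 + 1/(-24555 + z(-129))) - v(14) = 1/(10360 + 1/(-24555 + (1/2)*(-92 - 129)/(-129))) - 1*1 = 1/(10360 + 1/(-24555 + (1/2)*(-1/129)*(-221))) - 1 = 1/(10360 + 1/(-24555 + 221/258)) - 1 = 1/(10360 + 1/(-6334969/258)) - 1 = 1/(10360 - 258/6334969) - 1 = 1/(65630278582/6334969) - 1 = 6334969/65630278582 - 1 = -65623943613/65630278582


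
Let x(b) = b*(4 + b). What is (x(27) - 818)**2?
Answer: 361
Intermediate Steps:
(x(27) - 818)**2 = (27*(4 + 27) - 818)**2 = (27*31 - 818)**2 = (837 - 818)**2 = 19**2 = 361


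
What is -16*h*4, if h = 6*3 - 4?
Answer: -896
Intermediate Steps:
h = 14 (h = 18 - 4 = 14)
-16*h*4 = -16*14*4 = -224*4 = -896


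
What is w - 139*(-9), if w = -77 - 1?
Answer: 1173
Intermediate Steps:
w = -78
w - 139*(-9) = -78 - 139*(-9) = -78 + 1251 = 1173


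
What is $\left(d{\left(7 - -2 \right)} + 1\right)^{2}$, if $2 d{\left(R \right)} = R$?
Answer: $\frac{121}{4} \approx 30.25$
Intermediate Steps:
$d{\left(R \right)} = \frac{R}{2}$
$\left(d{\left(7 - -2 \right)} + 1\right)^{2} = \left(\frac{7 - -2}{2} + 1\right)^{2} = \left(\frac{7 + 2}{2} + 1\right)^{2} = \left(\frac{1}{2} \cdot 9 + 1\right)^{2} = \left(\frac{9}{2} + 1\right)^{2} = \left(\frac{11}{2}\right)^{2} = \frac{121}{4}$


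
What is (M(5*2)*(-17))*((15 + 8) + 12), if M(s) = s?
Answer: -5950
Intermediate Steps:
(M(5*2)*(-17))*((15 + 8) + 12) = ((5*2)*(-17))*((15 + 8) + 12) = (10*(-17))*(23 + 12) = -170*35 = -5950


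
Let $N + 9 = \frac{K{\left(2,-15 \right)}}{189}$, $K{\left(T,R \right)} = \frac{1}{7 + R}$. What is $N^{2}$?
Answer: $\frac{185204881}{2286144} \approx 81.012$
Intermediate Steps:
$N = - \frac{13609}{1512}$ ($N = -9 + \frac{1}{\left(7 - 15\right) 189} = -9 + \frac{1}{-8} \cdot \frac{1}{189} = -9 - \frac{1}{1512} = - \frac{13609}{1512} \approx -9.0007$)
$N^{2} = \left(- \frac{13609}{1512}\right)^{2} = \frac{185204881}{2286144}$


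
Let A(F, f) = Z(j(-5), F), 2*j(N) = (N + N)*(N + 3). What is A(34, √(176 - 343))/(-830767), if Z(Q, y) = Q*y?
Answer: -340/830767 ≈ -0.00040926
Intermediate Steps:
j(N) = N*(3 + N) (j(N) = ((N + N)*(N + 3))/2 = ((2*N)*(3 + N))/2 = (2*N*(3 + N))/2 = N*(3 + N))
A(F, f) = 10*F (A(F, f) = (-5*(3 - 5))*F = (-5*(-2))*F = 10*F)
A(34, √(176 - 343))/(-830767) = (10*34)/(-830767) = 340*(-1/830767) = -340/830767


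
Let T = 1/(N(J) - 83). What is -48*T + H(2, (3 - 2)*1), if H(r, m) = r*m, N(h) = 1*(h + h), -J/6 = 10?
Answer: 454/203 ≈ 2.2365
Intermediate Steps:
J = -60 (J = -6*10 = -60)
N(h) = 2*h (N(h) = 1*(2*h) = 2*h)
T = -1/203 (T = 1/(2*(-60) - 83) = 1/(-120 - 83) = 1/(-203) = -1/203 ≈ -0.0049261)
H(r, m) = m*r
-48*T + H(2, (3 - 2)*1) = -48*(-1/203) + ((3 - 2)*1)*2 = 48/203 + (1*1)*2 = 48/203 + 1*2 = 48/203 + 2 = 454/203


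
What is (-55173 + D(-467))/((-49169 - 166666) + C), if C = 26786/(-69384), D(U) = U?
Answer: 32716320/126911207 ≈ 0.25779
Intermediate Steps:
C = -227/588 (C = 26786*(-1/69384) = -227/588 ≈ -0.38605)
(-55173 + D(-467))/((-49169 - 166666) + C) = (-55173 - 467)/((-49169 - 166666) - 227/588) = -55640/(-215835 - 227/588) = -55640/(-126911207/588) = -55640*(-588/126911207) = 32716320/126911207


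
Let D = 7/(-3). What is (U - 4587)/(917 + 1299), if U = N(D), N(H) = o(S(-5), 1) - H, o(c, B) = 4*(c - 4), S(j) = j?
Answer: -6931/3324 ≈ -2.0851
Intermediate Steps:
o(c, B) = -16 + 4*c (o(c, B) = 4*(-4 + c) = -16 + 4*c)
D = -7/3 (D = 7*(-1/3) = -7/3 ≈ -2.3333)
N(H) = -36 - H (N(H) = (-16 + 4*(-5)) - H = (-16 - 20) - H = -36 - H)
U = -101/3 (U = -36 - 1*(-7/3) = -36 + 7/3 = -101/3 ≈ -33.667)
(U - 4587)/(917 + 1299) = (-101/3 - 4587)/(917 + 1299) = -13862/3/2216 = -13862/3*1/2216 = -6931/3324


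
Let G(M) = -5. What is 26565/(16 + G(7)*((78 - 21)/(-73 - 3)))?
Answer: 106260/79 ≈ 1345.1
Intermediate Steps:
26565/(16 + G(7)*((78 - 21)/(-73 - 3))) = 26565/(16 - 5*(78 - 21)/(-73 - 3)) = 26565/(16 - 285/(-76)) = 26565/(16 - 285*(-1)/76) = 26565/(16 - 5*(-¾)) = 26565/(16 + 15/4) = 26565/(79/4) = 26565*(4/79) = 106260/79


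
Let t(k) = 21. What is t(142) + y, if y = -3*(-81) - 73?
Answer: 191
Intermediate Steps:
y = 170 (y = 243 - 73 = 170)
t(142) + y = 21 + 170 = 191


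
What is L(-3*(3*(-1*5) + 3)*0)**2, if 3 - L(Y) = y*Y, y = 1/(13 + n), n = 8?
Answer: 9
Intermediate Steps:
y = 1/21 (y = 1/(13 + 8) = 1/21 ≈ 0.047619)
L(Y) = 3 - Y/21
L(-3*(3*(-1*5) + 3)*0)**2 = (3 - (-3*(3*(-1*5) + 3))*0/21)**2 = (3 - (-3*(3*(-5) + 3))*0/21)**2 = (3 - (-3*(-15 + 3))*0/21)**2 = (3 - (-3*(-12))*0/21)**2 = (3 - 12*0/7)**2 = (3 - 1/21*0)**2 = (3 + 0)**2 = 3**2 = 9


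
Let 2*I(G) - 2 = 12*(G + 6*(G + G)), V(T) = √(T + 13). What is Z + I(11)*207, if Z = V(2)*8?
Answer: 177813 + 8*√15 ≈ 1.7784e+5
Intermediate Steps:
V(T) = √(13 + T)
I(G) = 1 + 78*G (I(G) = 1 + (12*(G + 6*(G + G)))/2 = 1 + (12*(G + 6*(2*G)))/2 = 1 + (12*(G + 12*G))/2 = 1 + (12*(13*G))/2 = 1 + (156*G)/2 = 1 + 78*G)
Z = 8*√15 (Z = √(13 + 2)*8 = √15*8 = 8*√15 ≈ 30.984)
Z + I(11)*207 = 8*√15 + (1 + 78*11)*207 = 8*√15 + (1 + 858)*207 = 8*√15 + 859*207 = 8*√15 + 177813 = 177813 + 8*√15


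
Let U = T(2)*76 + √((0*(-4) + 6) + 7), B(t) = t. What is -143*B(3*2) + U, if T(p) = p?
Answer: -706 + √13 ≈ -702.39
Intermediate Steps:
U = 152 + √13 (U = 2*76 + √((0*(-4) + 6) + 7) = 152 + √((0 + 6) + 7) = 152 + √(6 + 7) = 152 + √13 ≈ 155.61)
-143*B(3*2) + U = -429*2 + (152 + √13) = -143*6 + (152 + √13) = -858 + (152 + √13) = -706 + √13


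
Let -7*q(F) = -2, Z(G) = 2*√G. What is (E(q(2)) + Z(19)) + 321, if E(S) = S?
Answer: 2249/7 + 2*√19 ≈ 330.00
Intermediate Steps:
q(F) = 2/7 (q(F) = -⅐*(-2) = 2/7)
(E(q(2)) + Z(19)) + 321 = (2/7 + 2*√19) + 321 = 2249/7 + 2*√19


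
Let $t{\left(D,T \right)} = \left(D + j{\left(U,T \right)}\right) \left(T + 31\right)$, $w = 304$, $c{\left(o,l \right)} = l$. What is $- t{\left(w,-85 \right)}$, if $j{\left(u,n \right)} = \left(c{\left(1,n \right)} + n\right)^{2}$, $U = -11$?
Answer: $1577016$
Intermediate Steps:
$j{\left(u,n \right)} = 4 n^{2}$ ($j{\left(u,n \right)} = \left(n + n\right)^{2} = \left(2 n\right)^{2} = 4 n^{2}$)
$t{\left(D,T \right)} = \left(31 + T\right) \left(D + 4 T^{2}\right)$ ($t{\left(D,T \right)} = \left(D + 4 T^{2}\right) \left(T + 31\right) = \left(D + 4 T^{2}\right) \left(31 + T\right) = \left(31 + T\right) \left(D + 4 T^{2}\right)$)
$- t{\left(w,-85 \right)} = - (4 \left(-85\right)^{3} + 31 \cdot 304 + 124 \left(-85\right)^{2} + 304 \left(-85\right)) = - (4 \left(-614125\right) + 9424 + 124 \cdot 7225 - 25840) = - (-2456500 + 9424 + 895900 - 25840) = \left(-1\right) \left(-1577016\right) = 1577016$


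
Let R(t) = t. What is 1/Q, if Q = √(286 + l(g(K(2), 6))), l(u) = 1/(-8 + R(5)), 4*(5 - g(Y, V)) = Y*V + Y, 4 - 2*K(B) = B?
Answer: √2571/857 ≈ 0.059166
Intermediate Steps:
K(B) = 2 - B/2
g(Y, V) = 5 - Y/4 - V*Y/4 (g(Y, V) = 5 - (Y*V + Y)/4 = 5 - (V*Y + Y)/4 = 5 - (Y + V*Y)/4 = 5 + (-Y/4 - V*Y/4) = 5 - Y/4 - V*Y/4)
l(u) = -⅓ (l(u) = 1/(-8 + 5) = 1/(-3) = -⅓)
Q = √2571/3 (Q = √(286 - ⅓) = √(857/3) = √2571/3 ≈ 16.902)
1/Q = 1/(√2571/3) = √2571/857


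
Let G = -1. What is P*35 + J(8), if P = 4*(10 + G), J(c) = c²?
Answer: 1324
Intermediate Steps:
P = 36 (P = 4*(10 - 1) = 4*9 = 36)
P*35 + J(8) = 36*35 + 8² = 1260 + 64 = 1324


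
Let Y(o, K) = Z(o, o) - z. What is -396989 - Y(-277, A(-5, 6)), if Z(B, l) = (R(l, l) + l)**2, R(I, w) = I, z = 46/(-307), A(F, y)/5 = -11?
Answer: -216098881/307 ≈ -7.0391e+5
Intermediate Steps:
A(F, y) = -55 (A(F, y) = 5*(-11) = -55)
z = -46/307 (z = 46*(-1/307) = -46/307 ≈ -0.14984)
Z(B, l) = 4*l**2 (Z(B, l) = (l + l)**2 = (2*l)**2 = 4*l**2)
Y(o, K) = 46/307 + 4*o**2 (Y(o, K) = 4*o**2 - 1*(-46/307) = 4*o**2 + 46/307 = 46/307 + 4*o**2)
-396989 - Y(-277, A(-5, 6)) = -396989 - (46/307 + 4*(-277)**2) = -396989 - (46/307 + 4*76729) = -396989 - (46/307 + 306916) = -396989 - 1*94223258/307 = -396989 - 94223258/307 = -216098881/307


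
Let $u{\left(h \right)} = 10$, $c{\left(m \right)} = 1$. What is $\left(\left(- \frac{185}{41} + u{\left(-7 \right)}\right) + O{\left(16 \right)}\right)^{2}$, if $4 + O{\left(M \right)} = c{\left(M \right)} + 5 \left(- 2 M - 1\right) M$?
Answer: $\frac{11693827044}{1681} \approx 6.9565 \cdot 10^{6}$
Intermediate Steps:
$O{\left(M \right)} = -3 + 5 M \left(-1 - 2 M\right)$ ($O{\left(M \right)} = -4 + \left(1 + 5 \left(- 2 M - 1\right) M\right) = -4 + \left(1 + 5 \left(-1 - 2 M\right) M\right) = -4 + \left(1 + 5 M \left(-1 - 2 M\right)\right) = -3 + 5 M \left(-1 - 2 M\right)$)
$\left(\left(- \frac{185}{41} + u{\left(-7 \right)}\right) + O{\left(16 \right)}\right)^{2} = \left(\left(- \frac{185}{41} + 10\right) - \left(83 + 2560\right)\right)^{2} = \left(\left(\left(-185\right) \frac{1}{41} + 10\right) - 2643\right)^{2} = \left(\left(- \frac{185}{41} + 10\right) - 2643\right)^{2} = \left(\frac{225}{41} - 2643\right)^{2} = \left(- \frac{108138}{41}\right)^{2} = \frac{11693827044}{1681}$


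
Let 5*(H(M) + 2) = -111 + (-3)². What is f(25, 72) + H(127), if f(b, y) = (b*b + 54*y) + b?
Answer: 22578/5 ≈ 4515.6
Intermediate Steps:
f(b, y) = b + b² + 54*y (f(b, y) = (b² + 54*y) + b = b + b² + 54*y)
H(M) = -112/5 (H(M) = -2 + (-111 + (-3)²)/5 = -2 + (-111 + 9)/5 = -2 + (⅕)*(-102) = -2 - 102/5 = -112/5)
f(25, 72) + H(127) = (25 + 25² + 54*72) - 112/5 = (25 + 625 + 3888) - 112/5 = 4538 - 112/5 = 22578/5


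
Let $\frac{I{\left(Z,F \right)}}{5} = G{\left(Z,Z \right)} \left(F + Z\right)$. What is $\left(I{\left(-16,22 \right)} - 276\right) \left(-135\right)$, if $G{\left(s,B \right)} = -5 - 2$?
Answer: $65610$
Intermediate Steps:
$G{\left(s,B \right)} = -7$ ($G{\left(s,B \right)} = -5 - 2 = -7$)
$I{\left(Z,F \right)} = - 35 F - 35 Z$ ($I{\left(Z,F \right)} = 5 \left(- 7 \left(F + Z\right)\right) = 5 \left(- 7 F - 7 Z\right) = - 35 F - 35 Z$)
$\left(I{\left(-16,22 \right)} - 276\right) \left(-135\right) = \left(\left(\left(-35\right) 22 - -560\right) - 276\right) \left(-135\right) = \left(\left(-770 + 560\right) - 276\right) \left(-135\right) = \left(-210 - 276\right) \left(-135\right) = \left(-486\right) \left(-135\right) = 65610$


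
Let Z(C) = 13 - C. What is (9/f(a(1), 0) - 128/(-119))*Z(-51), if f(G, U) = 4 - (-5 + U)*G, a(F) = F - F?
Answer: 25328/119 ≈ 212.84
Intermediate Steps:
a(F) = 0
f(G, U) = 4 - G*(-5 + U)
(9/f(a(1), 0) - 128/(-119))*Z(-51) = (9/(4 + 5*0 - 1*0*0) - 128/(-119))*(13 - 1*(-51)) = (9/(4 + 0 + 0) - 128*(-1/119))*(13 + 51) = (9/4 + 128/119)*64 = (1583/476)*64 = 25328/119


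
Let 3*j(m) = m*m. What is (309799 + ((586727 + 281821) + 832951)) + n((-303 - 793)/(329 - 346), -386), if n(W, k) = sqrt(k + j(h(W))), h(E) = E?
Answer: 2011298 + sqrt(2599662)/51 ≈ 2.0113e+6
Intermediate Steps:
j(m) = m**2/3 (j(m) = (m*m)/3 = m**2/3)
n(W, k) = sqrt(k + W**2/3)
(309799 + ((586727 + 281821) + 832951)) + n((-303 - 793)/(329 - 346), -386) = (309799 + ((586727 + 281821) + 832951)) + sqrt(3*((-303 - 793)/(329 - 346))**2 + 9*(-386))/3 = (309799 + (868548 + 832951)) + sqrt(3*(-1096/(-17))**2 - 3474)/3 = (309799 + 1701499) + sqrt(3*(-1096*(-1/17))**2 - 3474)/3 = 2011298 + sqrt(3*(1096/17)**2 - 3474)/3 = 2011298 + sqrt(3*(1201216/289) - 3474)/3 = 2011298 + sqrt(3603648/289 - 3474)/3 = 2011298 + sqrt(2599662/289)/3 = 2011298 + (sqrt(2599662)/17)/3 = 2011298 + sqrt(2599662)/51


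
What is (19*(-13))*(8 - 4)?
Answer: -988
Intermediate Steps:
(19*(-13))*(8 - 4) = -247*4 = -988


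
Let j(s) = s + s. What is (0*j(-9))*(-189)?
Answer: 0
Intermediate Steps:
j(s) = 2*s
(0*j(-9))*(-189) = (0*(2*(-9)))*(-189) = (0*(-18))*(-189) = 0*(-189) = 0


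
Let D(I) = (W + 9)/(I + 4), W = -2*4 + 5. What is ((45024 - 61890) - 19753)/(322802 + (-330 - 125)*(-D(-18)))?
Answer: -36619/322607 ≈ -0.11351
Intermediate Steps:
W = -3 (W = -8 + 5 = -3)
D(I) = 6/(4 + I) (D(I) = (-3 + 9)/(I + 4) = 6/(4 + I))
((45024 - 61890) - 19753)/(322802 + (-330 - 125)*(-D(-18))) = ((45024 - 61890) - 19753)/(322802 + (-330 - 125)*(-6/(4 - 18))) = (-16866 - 19753)/(322802 - (-455)*6/(-14)) = -36619/(322802 - (-455)*6*(-1/14)) = -36619/(322802 - (-455)*(-3)/7) = -36619/(322802 - 455*3/7) = -36619/(322802 - 195) = -36619/322607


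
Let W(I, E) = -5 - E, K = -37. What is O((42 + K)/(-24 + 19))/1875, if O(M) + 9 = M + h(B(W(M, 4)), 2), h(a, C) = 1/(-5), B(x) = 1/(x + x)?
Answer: -17/3125 ≈ -0.0054400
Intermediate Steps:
B(x) = 1/(2*x)
h(a, C) = -⅕
O(M) = -46/5 + M (O(M) = -9 + (M - ⅕) = -9 + (-⅕ + M) = -46/5 + M)
O((42 + K)/(-24 + 19))/1875 = (-46/5 + (42 - 37)/(-24 + 19))/1875 = (-46/5 + 5/(-5))*(1/1875) = (-46/5 + 5*(-⅕))*(1/1875) = (-46/5 - 1)*(1/1875) = -51/5*1/1875 = -17/3125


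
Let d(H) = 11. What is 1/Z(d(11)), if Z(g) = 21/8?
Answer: 8/21 ≈ 0.38095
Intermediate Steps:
Z(g) = 21/8 (Z(g) = 21*(1/8) = 21/8)
1/Z(d(11)) = 1/(21/8) = 8/21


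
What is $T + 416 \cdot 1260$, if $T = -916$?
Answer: $523244$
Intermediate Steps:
$T + 416 \cdot 1260 = -916 + 416 \cdot 1260 = -916 + 524160 = 523244$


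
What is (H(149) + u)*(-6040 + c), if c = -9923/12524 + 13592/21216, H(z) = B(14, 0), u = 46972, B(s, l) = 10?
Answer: -45314019611510/159681 ≈ -2.8378e+8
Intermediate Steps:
H(z) = 10
c = -314845/2075853 (c = -9923*1/12524 + 13592*(1/21216) = -9923/12524 + 1699/2652 = -314845/2075853 ≈ -0.15167)
(H(149) + u)*(-6040 + c) = (10 + 46972)*(-6040 - 314845/2075853) = 46982*(-12538466965/2075853) = -45314019611510/159681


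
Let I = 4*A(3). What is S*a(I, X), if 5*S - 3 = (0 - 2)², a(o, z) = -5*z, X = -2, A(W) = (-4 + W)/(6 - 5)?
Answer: 14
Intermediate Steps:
A(W) = -4 + W (A(W) = (-4 + W)/1 = (-4 + W)*1 = -4 + W)
I = -4 (I = 4*(-4 + 3) = 4*(-1) = -4)
S = 7/5 (S = ⅗ + (0 - 2)²/5 = ⅗ + (⅕)*(-2)² = ⅗ + (⅕)*4 = ⅗ + ⅘ = 7/5 ≈ 1.4000)
S*a(I, X) = 7*(-5*(-2))/5 = (7/5)*10 = 14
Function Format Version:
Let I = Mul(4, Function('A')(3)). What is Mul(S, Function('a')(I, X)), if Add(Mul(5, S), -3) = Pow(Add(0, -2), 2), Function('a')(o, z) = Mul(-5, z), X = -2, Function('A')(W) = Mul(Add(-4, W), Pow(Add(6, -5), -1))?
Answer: 14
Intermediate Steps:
Function('A')(W) = Add(-4, W) (Function('A')(W) = Mul(Add(-4, W), Pow(1, -1)) = Mul(Add(-4, W), 1) = Add(-4, W))
I = -4 (I = Mul(4, Add(-4, 3)) = Mul(4, -1) = -4)
S = Rational(7, 5) (S = Add(Rational(3, 5), Mul(Rational(1, 5), Pow(Add(0, -2), 2))) = Add(Rational(3, 5), Mul(Rational(1, 5), Pow(-2, 2))) = Add(Rational(3, 5), Mul(Rational(1, 5), 4)) = Add(Rational(3, 5), Rational(4, 5)) = Rational(7, 5) ≈ 1.4000)
Mul(S, Function('a')(I, X)) = Mul(Rational(7, 5), Mul(-5, -2)) = Mul(Rational(7, 5), 10) = 14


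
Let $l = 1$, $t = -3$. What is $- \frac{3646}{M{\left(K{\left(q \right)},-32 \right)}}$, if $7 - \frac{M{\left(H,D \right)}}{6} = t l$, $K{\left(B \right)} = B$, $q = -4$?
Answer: $- \frac{1823}{30} \approx -60.767$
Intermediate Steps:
$M{\left(H,D \right)} = 60$ ($M{\left(H,D \right)} = 42 - 6 \left(\left(-3\right) 1\right) = 42 - -18 = 42 + 18 = 60$)
$- \frac{3646}{M{\left(K{\left(q \right)},-32 \right)}} = - \frac{3646}{60} = \left(-3646\right) \frac{1}{60} = - \frac{1823}{30}$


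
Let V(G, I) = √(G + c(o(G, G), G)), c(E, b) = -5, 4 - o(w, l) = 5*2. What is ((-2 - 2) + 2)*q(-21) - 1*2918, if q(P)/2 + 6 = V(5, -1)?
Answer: -2894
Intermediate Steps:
o(w, l) = -6 (o(w, l) = 4 - 5*2 = 4 - 1*10 = 4 - 10 = -6)
V(G, I) = √(-5 + G) (V(G, I) = √(G - 5) = √(-5 + G))
q(P) = -12 (q(P) = -12 + 2*√(-5 + 5) = -12 + 2*√0 = -12 + 2*0 = -12 + 0 = -12)
((-2 - 2) + 2)*q(-21) - 1*2918 = ((-2 - 2) + 2)*(-12) - 1*2918 = (-4 + 2)*(-12) - 2918 = -2*(-12) - 2918 = 24 - 2918 = -2894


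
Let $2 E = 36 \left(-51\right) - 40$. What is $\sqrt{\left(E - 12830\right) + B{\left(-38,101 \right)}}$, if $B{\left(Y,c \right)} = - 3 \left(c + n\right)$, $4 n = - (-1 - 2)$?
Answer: $\frac{i \sqrt{56293}}{2} \approx 118.63 i$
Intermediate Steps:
$E = -938$ ($E = \frac{36 \left(-51\right) - 40}{2} = \frac{-1836 - 40}{2} = \frac{1}{2} \left(-1876\right) = -938$)
$n = \frac{3}{4}$ ($n = \frac{\left(-1\right) \left(-1 - 2\right)}{4} = \frac{\left(-1\right) \left(-3\right)}{4} = \frac{1}{4} \cdot 3 = \frac{3}{4} \approx 0.75$)
$B{\left(Y,c \right)} = - \frac{9}{4} - 3 c$ ($B{\left(Y,c \right)} = - 3 \left(c + \frac{3}{4}\right) = - 3 \left(\frac{3}{4} + c\right) = - \frac{9}{4} - 3 c$)
$\sqrt{\left(E - 12830\right) + B{\left(-38,101 \right)}} = \sqrt{\left(-938 - 12830\right) - \frac{1221}{4}} = \sqrt{-13768 - \frac{1221}{4}} = \sqrt{- \frac{56293}{4}} = \frac{i \sqrt{56293}}{2}$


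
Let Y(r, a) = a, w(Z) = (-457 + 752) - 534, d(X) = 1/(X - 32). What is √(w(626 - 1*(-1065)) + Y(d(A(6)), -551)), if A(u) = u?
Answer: I*√790 ≈ 28.107*I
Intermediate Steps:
d(X) = 1/(-32 + X)
w(Z) = -239 (w(Z) = 295 - 534 = -239)
√(w(626 - 1*(-1065)) + Y(d(A(6)), -551)) = √(-239 - 551) = √(-790) = I*√790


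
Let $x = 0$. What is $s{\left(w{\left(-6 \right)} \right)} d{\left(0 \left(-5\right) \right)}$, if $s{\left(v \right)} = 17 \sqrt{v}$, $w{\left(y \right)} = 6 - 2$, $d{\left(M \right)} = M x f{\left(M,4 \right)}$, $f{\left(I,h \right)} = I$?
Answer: $0$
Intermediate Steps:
$d{\left(M \right)} = 0$ ($d{\left(M \right)} = M 0 M = 0 M = 0$)
$w{\left(y \right)} = 4$
$s{\left(w{\left(-6 \right)} \right)} d{\left(0 \left(-5\right) \right)} = 17 \sqrt{4} \cdot 0 = 17 \cdot 2 \cdot 0 = 34 \cdot 0 = 0$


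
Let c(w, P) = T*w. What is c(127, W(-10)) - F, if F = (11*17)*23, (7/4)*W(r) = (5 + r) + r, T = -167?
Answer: -25510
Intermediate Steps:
W(r) = 20/7 + 8*r/7 (W(r) = 4*((5 + r) + r)/7 = 4*(5 + 2*r)/7 = 20/7 + 8*r/7)
c(w, P) = -167*w
F = 4301 (F = 187*23 = 4301)
c(127, W(-10)) - F = -167*127 - 1*4301 = -21209 - 4301 = -25510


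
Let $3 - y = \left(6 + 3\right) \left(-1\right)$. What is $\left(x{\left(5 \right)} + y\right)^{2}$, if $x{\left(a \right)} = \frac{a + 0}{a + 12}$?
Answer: $\frac{43681}{289} \approx 151.15$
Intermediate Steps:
$y = 12$ ($y = 3 - \left(6 + 3\right) \left(-1\right) = 3 - 9 \left(-1\right) = 3 - -9 = 3 + 9 = 12$)
$x{\left(a \right)} = \frac{a}{12 + a}$
$\left(x{\left(5 \right)} + y\right)^{2} = \left(\frac{5}{12 + 5} + 12\right)^{2} = \left(\frac{5}{17} + 12\right)^{2} = \left(\frac{209}{17}\right)^{2} = \frac{43681}{289}$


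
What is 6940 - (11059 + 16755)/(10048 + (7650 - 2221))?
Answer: 107382566/15477 ≈ 6938.2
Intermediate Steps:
6940 - (11059 + 16755)/(10048 + (7650 - 2221)) = 6940 - 27814/(10048 + 5429) = 6940 - 27814/15477 = 107382566/15477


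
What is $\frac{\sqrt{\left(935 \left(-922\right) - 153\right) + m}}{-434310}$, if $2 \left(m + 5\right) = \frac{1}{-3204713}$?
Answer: $- \frac{i \sqrt{35420965710950801954}}{2783677806060} \approx - 0.002138 i$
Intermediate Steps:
$m = - \frac{32047131}{6409426}$ ($m = -5 + \frac{1}{2 \left(-3204713\right)} = -5 + \frac{1}{2} \left(- \frac{1}{3204713}\right) = -5 - \frac{1}{6409426} = - \frac{32047131}{6409426} \approx -5.0$)
$\frac{\sqrt{\left(935 \left(-922\right) - 153\right) + m}}{-434310} = \frac{\sqrt{\left(935 \left(-922\right) - 153\right) - \frac{32047131}{6409426}}}{-434310} = \sqrt{\left(-862070 - 153\right) - \frac{32047131}{6409426}} \left(- \frac{1}{434310}\right) = \sqrt{-862223 - \frac{32047131}{6409426}} \left(- \frac{1}{434310}\right) = \sqrt{- \frac{5526386561129}{6409426}} \left(- \frac{1}{434310}\right) = \frac{i \sqrt{35420965710950801954}}{6409426} \left(- \frac{1}{434310}\right) = - \frac{i \sqrt{35420965710950801954}}{2783677806060}$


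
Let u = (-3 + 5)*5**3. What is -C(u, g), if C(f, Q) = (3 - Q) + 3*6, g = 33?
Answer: 12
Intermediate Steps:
u = 250 (u = 2*125 = 250)
C(f, Q) = 21 - Q (C(f, Q) = (3 - Q) + 18 = 21 - Q)
-C(u, g) = -(21 - 1*33) = -(21 - 33) = -1*(-12) = 12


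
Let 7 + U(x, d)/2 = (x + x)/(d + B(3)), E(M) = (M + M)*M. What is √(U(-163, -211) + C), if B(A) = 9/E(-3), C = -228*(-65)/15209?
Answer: I*√407038586999010/6402989 ≈ 3.1509*I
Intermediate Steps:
E(M) = 2*M² (E(M) = (2*M)*M = 2*M²)
C = 14820/15209 (C = 14820*(1/15209) = 14820/15209 ≈ 0.97442)
B(A) = ½ (B(A) = 9/((2*(-3)²)) = 9/((2*9)) = 9/18 = 9*(1/18) = ½)
U(x, d) = -14 + 4*x/(½ + d) (U(x, d) = -14 + 2*((x + x)/(d + ½)) = -14 + 2*((2*x)/(½ + d)) = -14 + 2*(2*x/(½ + d)) = -14 + 4*x/(½ + d))
√(U(-163, -211) + C) = √(2*(-7 - 14*(-211) + 4*(-163))/(1 + 2*(-211)) + 14820/15209) = √(2*(-7 + 2954 - 652)/(1 - 422) + 14820/15209) = √(2*2295/(-421) + 14820/15209) = √(2*(-1/421)*2295 + 14820/15209) = √(-4590/421 + 14820/15209) = √(-63570090/6402989) = I*√407038586999010/6402989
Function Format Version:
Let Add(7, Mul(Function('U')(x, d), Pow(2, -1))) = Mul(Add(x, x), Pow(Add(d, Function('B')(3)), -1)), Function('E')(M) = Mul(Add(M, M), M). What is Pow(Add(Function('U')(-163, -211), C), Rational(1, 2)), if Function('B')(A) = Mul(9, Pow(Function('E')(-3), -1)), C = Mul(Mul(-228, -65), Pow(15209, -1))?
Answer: Mul(Rational(1, 6402989), I, Pow(407038586999010, Rational(1, 2))) ≈ Mul(3.1509, I)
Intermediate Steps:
Function('E')(M) = Mul(2, Pow(M, 2)) (Function('E')(M) = Mul(Mul(2, M), M) = Mul(2, Pow(M, 2)))
C = Rational(14820, 15209) (C = Mul(14820, Rational(1, 15209)) = Rational(14820, 15209) ≈ 0.97442)
Function('B')(A) = Rational(1, 2) (Function('B')(A) = Mul(9, Pow(Mul(2, Pow(-3, 2)), -1)) = Mul(9, Pow(Mul(2, 9), -1)) = Mul(9, Pow(18, -1)) = Mul(9, Rational(1, 18)) = Rational(1, 2))
Function('U')(x, d) = Add(-14, Mul(4, x, Pow(Add(Rational(1, 2), d), -1))) (Function('U')(x, d) = Add(-14, Mul(2, Mul(Add(x, x), Pow(Add(d, Rational(1, 2)), -1)))) = Add(-14, Mul(2, Mul(Mul(2, x), Pow(Add(Rational(1, 2), d), -1)))) = Add(-14, Mul(2, Mul(2, x, Pow(Add(Rational(1, 2), d), -1)))) = Add(-14, Mul(4, x, Pow(Add(Rational(1, 2), d), -1))))
Pow(Add(Function('U')(-163, -211), C), Rational(1, 2)) = Pow(Add(Mul(2, Pow(Add(1, Mul(2, -211)), -1), Add(-7, Mul(-14, -211), Mul(4, -163))), Rational(14820, 15209)), Rational(1, 2)) = Pow(Add(Mul(2, Pow(Add(1, -422), -1), Add(-7, 2954, -652)), Rational(14820, 15209)), Rational(1, 2)) = Pow(Add(Mul(2, Pow(-421, -1), 2295), Rational(14820, 15209)), Rational(1, 2)) = Pow(Add(Mul(2, Rational(-1, 421), 2295), Rational(14820, 15209)), Rational(1, 2)) = Pow(Add(Rational(-4590, 421), Rational(14820, 15209)), Rational(1, 2)) = Pow(Rational(-63570090, 6402989), Rational(1, 2)) = Mul(Rational(1, 6402989), I, Pow(407038586999010, Rational(1, 2)))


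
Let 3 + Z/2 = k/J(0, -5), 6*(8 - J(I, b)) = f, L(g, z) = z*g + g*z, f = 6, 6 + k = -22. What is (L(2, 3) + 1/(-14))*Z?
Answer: -167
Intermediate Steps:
k = -28 (k = -6 - 22 = -28)
L(g, z) = 2*g*z (L(g, z) = g*z + g*z = 2*g*z)
J(I, b) = 7 (J(I, b) = 8 - ⅙*6 = 8 - 1 = 7)
Z = -14 (Z = -6 + 2*(-28/7) = -6 + 2*(-28*⅐) = -6 + 2*(-4) = -6 - 8 = -14)
(L(2, 3) + 1/(-14))*Z = (2*2*3 + 1/(-14))*(-14) = (12 - 1/14)*(-14) = (167/14)*(-14) = -167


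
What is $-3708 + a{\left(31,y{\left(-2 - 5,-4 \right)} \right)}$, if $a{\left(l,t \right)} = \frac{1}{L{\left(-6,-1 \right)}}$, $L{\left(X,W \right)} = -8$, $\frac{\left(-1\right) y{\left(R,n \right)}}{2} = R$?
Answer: $- \frac{29665}{8} \approx -3708.1$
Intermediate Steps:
$y{\left(R,n \right)} = - 2 R$
$a{\left(l,t \right)} = - \frac{1}{8}$ ($a{\left(l,t \right)} = \frac{1}{-8} = - \frac{1}{8}$)
$-3708 + a{\left(31,y{\left(-2 - 5,-4 \right)} \right)} = -3708 - \frac{1}{8} = - \frac{29665}{8}$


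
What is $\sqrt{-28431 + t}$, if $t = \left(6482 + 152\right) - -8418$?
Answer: $i \sqrt{13379} \approx 115.67 i$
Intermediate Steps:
$t = 15052$ ($t = 6634 + 8418 = 15052$)
$\sqrt{-28431 + t} = \sqrt{-28431 + 15052} = \sqrt{-13379} = i \sqrt{13379}$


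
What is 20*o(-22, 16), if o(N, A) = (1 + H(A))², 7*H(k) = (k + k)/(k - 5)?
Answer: 237620/5929 ≈ 40.078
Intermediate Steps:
H(k) = 2*k/(7*(-5 + k)) (H(k) = ((k + k)/(k - 5))/7 = ((2*k)/(-5 + k))/7 = (2*k/(-5 + k))/7 = 2*k/(7*(-5 + k)))
o(N, A) = (1 + 2*A/(7*(-5 + A)))²
20*o(-22, 16) = 20*((-35 + 9*16)²/(49*(-5 + 16)²)) = 20*((1/49)*(-35 + 144)²/11²) = 20*((1/49)*109²*(1/121)) = 20*((1/49)*11881*(1/121)) = 20*(11881/5929) = 237620/5929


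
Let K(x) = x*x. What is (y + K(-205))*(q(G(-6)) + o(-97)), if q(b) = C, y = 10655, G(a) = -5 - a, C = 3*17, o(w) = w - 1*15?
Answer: -3213480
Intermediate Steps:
o(w) = -15 + w (o(w) = w - 15 = -15 + w)
K(x) = x²
C = 51
q(b) = 51
(y + K(-205))*(q(G(-6)) + o(-97)) = (10655 + (-205)²)*(51 + (-15 - 97)) = (10655 + 42025)*(51 - 112) = 52680*(-61) = -3213480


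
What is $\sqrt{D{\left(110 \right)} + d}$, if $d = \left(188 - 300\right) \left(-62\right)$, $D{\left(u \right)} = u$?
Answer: $\sqrt{7054} \approx 83.988$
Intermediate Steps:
$d = 6944$ ($d = \left(-112\right) \left(-62\right) = 6944$)
$\sqrt{D{\left(110 \right)} + d} = \sqrt{110 + 6944} = \sqrt{7054}$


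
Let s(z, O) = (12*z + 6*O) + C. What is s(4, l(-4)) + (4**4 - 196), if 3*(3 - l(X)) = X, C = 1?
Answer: 135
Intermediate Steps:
l(X) = 3 - X/3
s(z, O) = 1 + 6*O + 12*z (s(z, O) = (12*z + 6*O) + 1 = (6*O + 12*z) + 1 = 1 + 6*O + 12*z)
s(4, l(-4)) + (4**4 - 196) = (1 + 6*(3 - 1/3*(-4)) + 12*4) + (4**4 - 196) = (1 + 6*(3 + 4/3) + 48) + (256 - 196) = (1 + 6*(13/3) + 48) + 60 = (1 + 26 + 48) + 60 = 75 + 60 = 135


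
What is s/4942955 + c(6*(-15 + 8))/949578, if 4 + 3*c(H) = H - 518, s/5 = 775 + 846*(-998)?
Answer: -400593117091/469372132299 ≈ -0.85347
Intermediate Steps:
s = -4217665 (s = 5*(775 + 846*(-998)) = 5*(775 - 844308) = 5*(-843533) = -4217665)
c(H) = -174 + H/3 (c(H) = -4/3 + (H - 518)/3 = -4/3 + (-518 + H)/3 = -4/3 + (-518/3 + H/3) = -174 + H/3)
s/4942955 + c(6*(-15 + 8))/949578 = -4217665/4942955 + (-174 + (6*(-15 + 8))/3)/949578 = -4217665*1/4942955 + (-174 + (6*(-7))/3)*(1/949578) = -843533/988591 + (-174 + (1/3)*(-42))*(1/949578) = -843533/988591 + (-174 - 14)*(1/949578) = -843533/988591 - 188*1/949578 = -843533/988591 - 94/474789 = -400593117091/469372132299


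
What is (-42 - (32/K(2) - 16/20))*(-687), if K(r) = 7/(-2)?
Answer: 770814/35 ≈ 22023.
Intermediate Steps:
K(r) = -7/2 (K(r) = 7*(-½) = -7/2)
(-42 - (32/K(2) - 16/20))*(-687) = (-42 - (32/(-7/2) - 16/20))*(-687) = (-42 - (32*(-2/7) - 16*1/20))*(-687) = (-42 - (-64/7 - ⅘))*(-687) = (-42 - 1*(-348/35))*(-687) = (-42 + 348/35)*(-687) = -1122/35*(-687) = 770814/35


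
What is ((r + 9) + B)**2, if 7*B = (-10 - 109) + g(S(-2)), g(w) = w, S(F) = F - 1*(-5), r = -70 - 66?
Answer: 1010025/49 ≈ 20613.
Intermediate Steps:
r = -136
S(F) = 5 + F (S(F) = F + 5 = 5 + F)
B = -116/7 (B = ((-10 - 109) + (5 - 2))/7 = (-119 + 3)/7 = (1/7)*(-116) = -116/7 ≈ -16.571)
((r + 9) + B)**2 = ((-136 + 9) - 116/7)**2 = (-127 - 116/7)**2 = (-1005/7)**2 = 1010025/49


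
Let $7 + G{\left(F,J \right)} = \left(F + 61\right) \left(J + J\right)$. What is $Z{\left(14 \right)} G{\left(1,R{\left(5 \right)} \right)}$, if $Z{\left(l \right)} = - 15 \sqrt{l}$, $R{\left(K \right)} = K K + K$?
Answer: $- 55695 \sqrt{14} \approx -2.0839 \cdot 10^{5}$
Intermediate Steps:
$R{\left(K \right)} = K + K^{2}$ ($R{\left(K \right)} = K^{2} + K = K + K^{2}$)
$G{\left(F,J \right)} = -7 + 2 J \left(61 + F\right)$ ($G{\left(F,J \right)} = -7 + \left(F + 61\right) \left(J + J\right) = -7 + \left(61 + F\right) 2 J = -7 + 2 J \left(61 + F\right)$)
$Z{\left(14 \right)} G{\left(1,R{\left(5 \right)} \right)} = - 15 \sqrt{14} \left(-7 + 122 \cdot 5 \left(1 + 5\right) + 2 \cdot 1 \cdot 5 \left(1 + 5\right)\right) = - 15 \sqrt{14} \left(-7 + 122 \cdot 5 \cdot 6 + 2 \cdot 1 \cdot 5 \cdot 6\right) = - 15 \sqrt{14} \left(-7 + 122 \cdot 30 + 2 \cdot 1 \cdot 30\right) = - 15 \sqrt{14} \left(-7 + 3660 + 60\right) = - 15 \sqrt{14} \cdot 3713 = - 55695 \sqrt{14}$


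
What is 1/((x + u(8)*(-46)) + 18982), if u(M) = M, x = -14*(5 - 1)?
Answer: 1/18558 ≈ 5.3885e-5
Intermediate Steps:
x = -56 (x = -14*4 = -56)
1/((x + u(8)*(-46)) + 18982) = 1/((-56 + 8*(-46)) + 18982) = 1/((-56 - 368) + 18982) = 1/(-424 + 18982) = 1/18558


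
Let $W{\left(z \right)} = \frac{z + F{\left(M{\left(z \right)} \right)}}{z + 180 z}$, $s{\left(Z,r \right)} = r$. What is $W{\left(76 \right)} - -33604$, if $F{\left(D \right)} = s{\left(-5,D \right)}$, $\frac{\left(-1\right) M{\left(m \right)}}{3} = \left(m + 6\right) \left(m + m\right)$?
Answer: $\frac{6081833}{181} \approx 33601.0$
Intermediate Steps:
$M{\left(m \right)} = - 6 m \left(6 + m\right)$ ($M{\left(m \right)} = - 3 \left(m + 6\right) \left(m + m\right) = - 3 \left(6 + m\right) 2 m = - 3 \cdot 2 m \left(6 + m\right) = - 6 m \left(6 + m\right)$)
$F{\left(D \right)} = D$
$W{\left(z \right)} = \frac{z - 6 z \left(6 + z\right)}{181 z}$ ($W{\left(z \right)} = \frac{z - 6 z \left(6 + z\right)}{z + 180 z} = \frac{z - 6 z \left(6 + z\right)}{181 z}$)
$W{\left(76 \right)} - -33604 = \left(- \frac{35}{181} - \frac{456}{181}\right) - -33604 = \left(- \frac{35}{181} - \frac{456}{181}\right) + 33604 = - \frac{491}{181} + 33604 = \frac{6081833}{181}$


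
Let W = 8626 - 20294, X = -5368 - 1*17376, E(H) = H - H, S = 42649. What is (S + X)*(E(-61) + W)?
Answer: -232251540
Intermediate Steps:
E(H) = 0
X = -22744 (X = -5368 - 17376 = -22744)
W = -11668
(S + X)*(E(-61) + W) = (42649 - 22744)*(0 - 11668) = 19905*(-11668) = -232251540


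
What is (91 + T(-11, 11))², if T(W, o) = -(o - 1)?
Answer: 6561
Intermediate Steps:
T(W, o) = 1 - o (T(W, o) = -(-1 + o) = 1 - o)
(91 + T(-11, 11))² = (91 + (1 - 1*11))² = (91 + (1 - 11))² = (91 - 10)² = 81² = 6561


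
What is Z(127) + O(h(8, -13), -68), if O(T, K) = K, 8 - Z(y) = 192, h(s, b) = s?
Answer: -252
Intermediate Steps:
Z(y) = -184 (Z(y) = 8 - 1*192 = 8 - 192 = -184)
Z(127) + O(h(8, -13), -68) = -184 - 68 = -252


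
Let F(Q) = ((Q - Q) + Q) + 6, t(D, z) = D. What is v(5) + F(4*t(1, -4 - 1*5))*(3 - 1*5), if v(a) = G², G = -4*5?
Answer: 380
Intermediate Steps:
G = -20
v(a) = 400 (v(a) = (-20)² = 400)
F(Q) = 6 + Q (F(Q) = (0 + Q) + 6 = Q + 6 = 6 + Q)
v(5) + F(4*t(1, -4 - 1*5))*(3 - 1*5) = 400 + (6 + 4*1)*(3 - 1*5) = 400 + (6 + 4)*(3 - 5) = 400 + 10*(-2) = 400 - 20 = 380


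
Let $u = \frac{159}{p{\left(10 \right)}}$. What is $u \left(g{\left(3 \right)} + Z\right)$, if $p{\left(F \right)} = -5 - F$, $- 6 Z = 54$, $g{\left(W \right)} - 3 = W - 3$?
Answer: $\frac{318}{5} \approx 63.6$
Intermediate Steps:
$g{\left(W \right)} = W$ ($g{\left(W \right)} = 3 + \left(W - 3\right) = 3 + \left(-3 + W\right) = W$)
$Z = -9$ ($Z = \left(- \frac{1}{6}\right) 54 = -9$)
$u = - \frac{53}{5}$ ($u = \frac{159}{-5 - 10} = \frac{159}{-15} = 159 \left(- \frac{1}{15}\right) = - \frac{53}{5} \approx -10.6$)
$u \left(g{\left(3 \right)} + Z\right) = - \frac{53 \left(3 - 9\right)}{5} = \left(- \frac{53}{5}\right) \left(-6\right) = \frac{318}{5}$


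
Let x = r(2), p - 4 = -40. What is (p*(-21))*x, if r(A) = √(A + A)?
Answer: 1512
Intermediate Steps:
p = -36 (p = 4 - 40 = -36)
r(A) = √2*√A (r(A) = √(2*A) = √2*√A)
x = 2 (x = √2*√2 = 2)
(p*(-21))*x = -36*(-21)*2 = 756*2 = 1512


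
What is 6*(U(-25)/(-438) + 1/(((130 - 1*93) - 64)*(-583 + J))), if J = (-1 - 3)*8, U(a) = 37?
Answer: -204649/404055 ≈ -0.50649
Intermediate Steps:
J = -32 (J = -4*8 = -32)
6*(U(-25)/(-438) + 1/(((130 - 1*93) - 64)*(-583 + J))) = 6*(37/(-438) + 1/(((130 - 1*93) - 64)*(-583 - 32))) = 6*(37*(-1/438) + 1/(((130 - 93) - 64)*(-615))) = 6*(-37/438 - 1/615/(37 - 64)) = 6*(-37/438 - 1/615/(-27)) = 6*(-37/438 - 1/27*(-1/615)) = 6*(-37/438 + 1/16605) = 6*(-204649/2424330) = -204649/404055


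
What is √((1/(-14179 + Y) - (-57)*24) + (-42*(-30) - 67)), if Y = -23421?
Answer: √9051598306/1880 ≈ 50.606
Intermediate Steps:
√((1/(-14179 + Y) - (-57)*24) + (-42*(-30) - 67)) = √((1/(-14179 - 23421) - (-57)*24) + (-42*(-30) - 67)) = √((1/(-37600) - 1*(-1368)) + (1260 - 67)) = √((-1/37600 + 1368) + 1193) = √(51436799/37600 + 1193) = √(96293599/37600) = √9051598306/1880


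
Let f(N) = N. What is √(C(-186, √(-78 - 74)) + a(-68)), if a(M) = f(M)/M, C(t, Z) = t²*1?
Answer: √34597 ≈ 186.00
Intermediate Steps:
C(t, Z) = t²
a(M) = 1 (a(M) = M/M = 1)
√(C(-186, √(-78 - 74)) + a(-68)) = √((-186)² + 1) = √(34596 + 1) = √34597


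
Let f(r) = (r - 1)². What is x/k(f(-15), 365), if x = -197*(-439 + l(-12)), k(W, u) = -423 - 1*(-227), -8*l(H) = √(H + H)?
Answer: -86483/196 - 197*I*√6/784 ≈ -441.24 - 0.6155*I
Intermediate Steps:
f(r) = (-1 + r)²
l(H) = -√2*√H/8 (l(H) = -√(H + H)/8 = -√2*√H/8)
k(W, u) = -196 (k(W, u) = -423 + 227 = -196)
x = 86483 + 197*I*√6/4 (x = -197*(-439 - √2*√(-12)/8) = -197*(-439 - √2*2*I*√3/8) = -197*(-439 - I*√6/4) = 86483 + 197*I*√6/4 ≈ 86483.0 + 120.64*I)
x/k(f(-15), 365) = (86483 + 197*I*√6/4)/(-196) = (86483 + 197*I*√6/4)*(-1/196) = -86483/196 - 197*I*√6/784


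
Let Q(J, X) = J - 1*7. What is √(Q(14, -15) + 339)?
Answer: √346 ≈ 18.601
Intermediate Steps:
Q(J, X) = -7 + J (Q(J, X) = J - 7 = -7 + J)
√(Q(14, -15) + 339) = √((-7 + 14) + 339) = √(7 + 339) = √346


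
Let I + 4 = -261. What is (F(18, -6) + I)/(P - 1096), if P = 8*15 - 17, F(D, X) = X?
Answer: 271/993 ≈ 0.27291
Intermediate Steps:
I = -265 (I = -4 - 261 = -265)
P = 103 (P = 120 - 17 = 103)
(F(18, -6) + I)/(P - 1096) = (-6 - 265)/(103 - 1096) = -271/(-993) = -1/993*(-271) = 271/993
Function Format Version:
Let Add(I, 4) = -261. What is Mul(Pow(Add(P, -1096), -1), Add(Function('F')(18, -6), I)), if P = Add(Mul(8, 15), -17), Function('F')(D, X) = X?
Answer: Rational(271, 993) ≈ 0.27291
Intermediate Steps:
I = -265 (I = Add(-4, -261) = -265)
P = 103 (P = Add(120, -17) = 103)
Mul(Pow(Add(P, -1096), -1), Add(Function('F')(18, -6), I)) = Mul(Pow(Add(103, -1096), -1), Add(-6, -265)) = Mul(Pow(-993, -1), -271) = Mul(Rational(-1, 993), -271) = Rational(271, 993)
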